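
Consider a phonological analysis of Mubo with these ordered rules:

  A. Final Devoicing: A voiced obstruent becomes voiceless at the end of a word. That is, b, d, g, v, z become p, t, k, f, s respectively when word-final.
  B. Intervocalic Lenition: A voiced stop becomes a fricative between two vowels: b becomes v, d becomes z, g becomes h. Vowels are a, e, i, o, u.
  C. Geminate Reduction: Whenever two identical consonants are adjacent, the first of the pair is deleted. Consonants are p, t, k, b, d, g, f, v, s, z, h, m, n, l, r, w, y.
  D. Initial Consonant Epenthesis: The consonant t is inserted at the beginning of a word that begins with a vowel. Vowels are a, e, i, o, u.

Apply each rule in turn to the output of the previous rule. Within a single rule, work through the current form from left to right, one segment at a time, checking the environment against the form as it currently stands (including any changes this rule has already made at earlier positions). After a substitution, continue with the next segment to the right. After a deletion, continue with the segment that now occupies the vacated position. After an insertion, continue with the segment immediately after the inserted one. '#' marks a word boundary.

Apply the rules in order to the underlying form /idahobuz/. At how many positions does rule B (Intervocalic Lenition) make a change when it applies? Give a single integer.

A Final Devoicing: [idahobuz] → [idahobus]
B Intervocalic Lenition: [idahobus] → [izahovus]
C Geminate Reduction: no change — [izahovus]
D Initial Consonant Epenthesis: [izahovus] → [tizahovus]
Rule B changed 2 position(s).

2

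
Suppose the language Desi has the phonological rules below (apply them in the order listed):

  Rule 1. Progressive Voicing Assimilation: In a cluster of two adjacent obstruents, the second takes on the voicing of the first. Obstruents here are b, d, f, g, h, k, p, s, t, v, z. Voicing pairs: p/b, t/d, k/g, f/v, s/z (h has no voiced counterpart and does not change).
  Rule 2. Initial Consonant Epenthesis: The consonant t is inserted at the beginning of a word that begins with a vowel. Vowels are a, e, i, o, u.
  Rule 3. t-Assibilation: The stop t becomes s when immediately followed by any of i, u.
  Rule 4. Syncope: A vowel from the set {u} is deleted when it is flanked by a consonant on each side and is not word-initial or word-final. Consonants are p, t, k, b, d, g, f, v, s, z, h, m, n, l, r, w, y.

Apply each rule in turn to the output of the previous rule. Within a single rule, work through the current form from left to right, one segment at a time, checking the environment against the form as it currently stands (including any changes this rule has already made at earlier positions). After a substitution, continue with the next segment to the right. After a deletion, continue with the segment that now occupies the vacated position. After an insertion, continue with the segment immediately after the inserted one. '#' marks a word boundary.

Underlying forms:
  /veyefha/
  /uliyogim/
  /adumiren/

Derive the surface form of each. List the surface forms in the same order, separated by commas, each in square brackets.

/veyefha/:
  Rule 1 Progressive Voicing Assimilation: no change — [veyefha]
  Rule 2 Initial Consonant Epenthesis: no change — [veyefha]
  Rule 3 t-Assibilation: no change — [veyefha]
  Rule 4 Syncope: no change — [veyefha]
/uliyogim/:
  Rule 1 Progressive Voicing Assimilation: no change — [uliyogim]
  Rule 2 Initial Consonant Epenthesis: [uliyogim] → [tuliyogim]
  Rule 3 t-Assibilation: [tuliyogim] → [suliyogim]
  Rule 4 Syncope: [suliyogim] → [sliyogim]
/adumiren/:
  Rule 1 Progressive Voicing Assimilation: no change — [adumiren]
  Rule 2 Initial Consonant Epenthesis: [adumiren] → [tadumiren]
  Rule 3 t-Assibilation: no change — [tadumiren]
  Rule 4 Syncope: [tadumiren] → [tadmiren]

[veyefha], [sliyogim], [tadmiren]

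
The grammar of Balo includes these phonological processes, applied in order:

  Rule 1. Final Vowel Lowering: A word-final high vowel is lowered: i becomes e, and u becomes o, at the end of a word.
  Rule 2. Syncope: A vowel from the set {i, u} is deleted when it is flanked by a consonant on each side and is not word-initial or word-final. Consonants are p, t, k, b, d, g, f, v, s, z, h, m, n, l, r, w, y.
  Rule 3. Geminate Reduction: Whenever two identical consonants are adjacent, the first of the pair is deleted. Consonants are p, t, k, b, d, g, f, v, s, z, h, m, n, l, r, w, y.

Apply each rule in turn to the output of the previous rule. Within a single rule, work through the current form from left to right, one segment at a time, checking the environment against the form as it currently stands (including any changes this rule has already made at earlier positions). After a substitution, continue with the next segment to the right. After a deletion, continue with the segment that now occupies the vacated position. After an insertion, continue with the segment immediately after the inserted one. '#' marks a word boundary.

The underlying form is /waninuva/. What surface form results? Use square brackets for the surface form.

[wanva]

Rule 1 Final Vowel Lowering: no change — [waninuva]
Rule 2 Syncope: [waninuva] → [wannva]
Rule 3 Geminate Reduction: [wannva] → [wanva]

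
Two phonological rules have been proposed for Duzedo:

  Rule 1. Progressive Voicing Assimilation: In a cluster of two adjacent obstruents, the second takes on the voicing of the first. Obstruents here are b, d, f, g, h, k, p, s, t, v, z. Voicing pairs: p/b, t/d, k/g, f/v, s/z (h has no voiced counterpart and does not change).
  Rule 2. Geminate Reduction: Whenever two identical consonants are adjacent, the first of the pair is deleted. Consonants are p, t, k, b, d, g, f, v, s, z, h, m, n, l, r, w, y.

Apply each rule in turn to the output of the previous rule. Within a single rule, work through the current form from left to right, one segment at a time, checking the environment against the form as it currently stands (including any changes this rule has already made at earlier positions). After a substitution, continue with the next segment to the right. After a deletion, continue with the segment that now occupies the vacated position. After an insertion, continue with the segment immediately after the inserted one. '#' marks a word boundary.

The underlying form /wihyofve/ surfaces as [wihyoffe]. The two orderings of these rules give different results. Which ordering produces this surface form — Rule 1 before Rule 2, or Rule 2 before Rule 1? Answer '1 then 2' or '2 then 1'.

Order 1 then 2:
  1 Progressive Voicing Assimilation: [wihyofve] → [wihyoffe]
  2 Geminate Reduction: [wihyoffe] → [wihyofe]
  result: [wihyofe]
Order 2 then 1:
  2 Geminate Reduction: no change — [wihyofve]
  1 Progressive Voicing Assimilation: [wihyofve] → [wihyoffe]
  result: [wihyoffe]

2 then 1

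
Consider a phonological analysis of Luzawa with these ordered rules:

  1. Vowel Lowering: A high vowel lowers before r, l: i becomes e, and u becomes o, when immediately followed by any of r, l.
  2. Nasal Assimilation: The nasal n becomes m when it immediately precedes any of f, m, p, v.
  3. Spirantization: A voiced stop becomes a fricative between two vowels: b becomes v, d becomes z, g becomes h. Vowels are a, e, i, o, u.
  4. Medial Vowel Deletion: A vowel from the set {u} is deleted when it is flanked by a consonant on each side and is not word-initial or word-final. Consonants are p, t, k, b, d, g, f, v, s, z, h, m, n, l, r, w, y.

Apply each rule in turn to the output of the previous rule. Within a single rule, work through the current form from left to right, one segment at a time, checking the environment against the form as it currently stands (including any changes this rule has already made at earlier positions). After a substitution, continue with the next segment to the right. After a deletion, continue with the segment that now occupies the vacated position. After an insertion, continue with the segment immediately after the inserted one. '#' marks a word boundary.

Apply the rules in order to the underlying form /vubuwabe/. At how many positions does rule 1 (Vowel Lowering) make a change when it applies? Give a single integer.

1 Vowel Lowering: no change — [vubuwabe]
2 Nasal Assimilation: no change — [vubuwabe]
3 Spirantization: [vubuwabe] → [vuvuwave]
4 Medial Vowel Deletion: [vuvuwave] → [vvwave]
Rule 1 changed 0 position(s).

0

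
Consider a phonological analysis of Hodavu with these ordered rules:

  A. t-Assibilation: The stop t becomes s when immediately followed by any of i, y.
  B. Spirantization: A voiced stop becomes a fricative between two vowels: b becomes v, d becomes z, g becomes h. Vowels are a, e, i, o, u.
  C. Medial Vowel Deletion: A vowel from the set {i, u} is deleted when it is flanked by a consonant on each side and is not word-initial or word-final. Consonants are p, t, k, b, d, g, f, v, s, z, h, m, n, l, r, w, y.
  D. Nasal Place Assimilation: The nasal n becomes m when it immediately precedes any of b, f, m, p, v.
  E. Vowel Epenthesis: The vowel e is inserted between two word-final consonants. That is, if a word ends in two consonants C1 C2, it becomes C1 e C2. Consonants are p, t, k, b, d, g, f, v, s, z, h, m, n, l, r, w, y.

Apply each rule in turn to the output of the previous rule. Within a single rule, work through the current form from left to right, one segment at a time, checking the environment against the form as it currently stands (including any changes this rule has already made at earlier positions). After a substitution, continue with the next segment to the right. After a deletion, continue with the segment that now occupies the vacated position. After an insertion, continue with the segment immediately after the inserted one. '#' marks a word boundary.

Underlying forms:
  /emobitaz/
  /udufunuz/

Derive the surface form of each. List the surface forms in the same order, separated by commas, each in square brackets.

/emobitaz/:
  A t-Assibilation: no change — [emobitaz]
  B Spirantization: [emobitaz] → [emovitaz]
  C Medial Vowel Deletion: [emovitaz] → [emovtaz]
  D Nasal Place Assimilation: no change — [emovtaz]
  E Vowel Epenthesis: no change — [emovtaz]
/udufunuz/:
  A t-Assibilation: no change — [udufunuz]
  B Spirantization: [udufunuz] → [uzufunuz]
  C Medial Vowel Deletion: [uzufunuz] → [uzfnz]
  D Nasal Place Assimilation: no change — [uzfnz]
  E Vowel Epenthesis: [uzfnz] → [uzfnez]

[emovtaz], [uzfnez]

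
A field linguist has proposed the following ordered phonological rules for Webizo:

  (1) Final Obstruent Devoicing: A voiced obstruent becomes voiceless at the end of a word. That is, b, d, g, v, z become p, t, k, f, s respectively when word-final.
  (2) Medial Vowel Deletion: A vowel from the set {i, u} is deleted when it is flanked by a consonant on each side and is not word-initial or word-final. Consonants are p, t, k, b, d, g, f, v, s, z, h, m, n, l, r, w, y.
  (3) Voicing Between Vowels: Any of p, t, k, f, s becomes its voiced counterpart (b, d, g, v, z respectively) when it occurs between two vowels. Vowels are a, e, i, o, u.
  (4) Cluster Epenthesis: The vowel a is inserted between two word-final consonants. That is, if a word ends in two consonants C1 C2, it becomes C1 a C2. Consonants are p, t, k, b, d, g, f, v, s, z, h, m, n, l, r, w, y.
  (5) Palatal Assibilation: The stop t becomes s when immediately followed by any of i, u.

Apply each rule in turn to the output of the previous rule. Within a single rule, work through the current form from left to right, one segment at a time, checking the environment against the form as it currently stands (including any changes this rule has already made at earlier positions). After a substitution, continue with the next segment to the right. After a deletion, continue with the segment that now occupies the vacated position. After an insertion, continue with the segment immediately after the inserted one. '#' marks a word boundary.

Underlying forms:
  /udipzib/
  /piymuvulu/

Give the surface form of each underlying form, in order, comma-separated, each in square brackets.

/udipzib/:
  (1) Final Obstruent Devoicing: [udipzib] → [udipzip]
  (2) Medial Vowel Deletion: [udipzip] → [udpzp]
  (3) Voicing Between Vowels: no change — [udpzp]
  (4) Cluster Epenthesis: [udpzp] → [udpzap]
  (5) Palatal Assibilation: no change — [udpzap]
/piymuvulu/:
  (1) Final Obstruent Devoicing: no change — [piymuvulu]
  (2) Medial Vowel Deletion: [piymuvulu] → [pymvlu]
  (3) Voicing Between Vowels: no change — [pymvlu]
  (4) Cluster Epenthesis: no change — [pymvlu]
  (5) Palatal Assibilation: no change — [pymvlu]

[udpzap], [pymvlu]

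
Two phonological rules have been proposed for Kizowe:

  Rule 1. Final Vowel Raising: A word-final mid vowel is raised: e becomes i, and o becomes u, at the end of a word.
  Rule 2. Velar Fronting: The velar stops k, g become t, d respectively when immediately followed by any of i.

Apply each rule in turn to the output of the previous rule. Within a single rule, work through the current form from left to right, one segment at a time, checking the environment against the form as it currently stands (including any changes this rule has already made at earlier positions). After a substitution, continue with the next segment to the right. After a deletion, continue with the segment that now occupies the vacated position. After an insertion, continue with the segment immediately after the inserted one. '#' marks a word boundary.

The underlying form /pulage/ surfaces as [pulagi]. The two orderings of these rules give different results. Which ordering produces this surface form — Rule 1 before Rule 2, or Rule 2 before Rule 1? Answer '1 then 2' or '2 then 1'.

2 then 1

Order 1 then 2:
  1 Final Vowel Raising: [pulage] → [pulagi]
  2 Velar Fronting: [pulagi] → [puladi]
  result: [puladi]
Order 2 then 1:
  2 Velar Fronting: no change — [pulage]
  1 Final Vowel Raising: [pulage] → [pulagi]
  result: [pulagi]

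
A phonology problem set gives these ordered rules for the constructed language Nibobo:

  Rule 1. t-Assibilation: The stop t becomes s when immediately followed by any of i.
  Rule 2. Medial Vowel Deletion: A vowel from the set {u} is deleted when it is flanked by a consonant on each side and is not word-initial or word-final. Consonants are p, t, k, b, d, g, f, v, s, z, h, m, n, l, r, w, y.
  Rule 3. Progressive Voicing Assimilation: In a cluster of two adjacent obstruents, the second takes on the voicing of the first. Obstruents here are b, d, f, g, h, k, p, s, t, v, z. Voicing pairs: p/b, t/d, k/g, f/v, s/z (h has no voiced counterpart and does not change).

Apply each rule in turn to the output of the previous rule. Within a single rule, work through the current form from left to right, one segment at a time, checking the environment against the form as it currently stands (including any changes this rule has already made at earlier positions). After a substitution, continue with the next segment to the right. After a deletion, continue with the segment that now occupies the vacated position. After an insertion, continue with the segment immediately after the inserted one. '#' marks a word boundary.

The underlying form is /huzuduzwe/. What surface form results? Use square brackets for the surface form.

Rule 1 t-Assibilation: no change — [huzuduzwe]
Rule 2 Medial Vowel Deletion: [huzuduzwe] → [hzdzwe]
Rule 3 Progressive Voicing Assimilation: [hzdzwe] → [hstswe]

[hstswe]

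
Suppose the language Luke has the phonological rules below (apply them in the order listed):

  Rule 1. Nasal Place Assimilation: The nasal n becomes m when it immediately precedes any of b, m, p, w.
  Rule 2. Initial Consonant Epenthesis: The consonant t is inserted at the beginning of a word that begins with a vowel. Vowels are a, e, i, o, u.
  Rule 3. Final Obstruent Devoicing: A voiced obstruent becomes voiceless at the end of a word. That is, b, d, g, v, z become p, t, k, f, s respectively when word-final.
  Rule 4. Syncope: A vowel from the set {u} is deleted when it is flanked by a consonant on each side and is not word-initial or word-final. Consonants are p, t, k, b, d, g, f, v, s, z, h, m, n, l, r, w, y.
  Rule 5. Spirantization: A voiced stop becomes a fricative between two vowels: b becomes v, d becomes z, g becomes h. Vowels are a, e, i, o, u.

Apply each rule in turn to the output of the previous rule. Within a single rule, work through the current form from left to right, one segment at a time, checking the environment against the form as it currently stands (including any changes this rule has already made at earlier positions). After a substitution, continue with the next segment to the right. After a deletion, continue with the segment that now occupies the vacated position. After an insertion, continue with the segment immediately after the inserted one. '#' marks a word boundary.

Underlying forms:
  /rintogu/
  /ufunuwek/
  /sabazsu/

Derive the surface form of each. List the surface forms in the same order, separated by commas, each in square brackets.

/rintogu/:
  Rule 1 Nasal Place Assimilation: no change — [rintogu]
  Rule 2 Initial Consonant Epenthesis: no change — [rintogu]
  Rule 3 Final Obstruent Devoicing: no change — [rintogu]
  Rule 4 Syncope: no change — [rintogu]
  Rule 5 Spirantization: [rintogu] → [rintohu]
/ufunuwek/:
  Rule 1 Nasal Place Assimilation: no change — [ufunuwek]
  Rule 2 Initial Consonant Epenthesis: [ufunuwek] → [tufunuwek]
  Rule 3 Final Obstruent Devoicing: no change — [tufunuwek]
  Rule 4 Syncope: [tufunuwek] → [tfnwek]
  Rule 5 Spirantization: no change — [tfnwek]
/sabazsu/:
  Rule 1 Nasal Place Assimilation: no change — [sabazsu]
  Rule 2 Initial Consonant Epenthesis: no change — [sabazsu]
  Rule 3 Final Obstruent Devoicing: no change — [sabazsu]
  Rule 4 Syncope: no change — [sabazsu]
  Rule 5 Spirantization: [sabazsu] → [savazsu]

[rintohu], [tfnwek], [savazsu]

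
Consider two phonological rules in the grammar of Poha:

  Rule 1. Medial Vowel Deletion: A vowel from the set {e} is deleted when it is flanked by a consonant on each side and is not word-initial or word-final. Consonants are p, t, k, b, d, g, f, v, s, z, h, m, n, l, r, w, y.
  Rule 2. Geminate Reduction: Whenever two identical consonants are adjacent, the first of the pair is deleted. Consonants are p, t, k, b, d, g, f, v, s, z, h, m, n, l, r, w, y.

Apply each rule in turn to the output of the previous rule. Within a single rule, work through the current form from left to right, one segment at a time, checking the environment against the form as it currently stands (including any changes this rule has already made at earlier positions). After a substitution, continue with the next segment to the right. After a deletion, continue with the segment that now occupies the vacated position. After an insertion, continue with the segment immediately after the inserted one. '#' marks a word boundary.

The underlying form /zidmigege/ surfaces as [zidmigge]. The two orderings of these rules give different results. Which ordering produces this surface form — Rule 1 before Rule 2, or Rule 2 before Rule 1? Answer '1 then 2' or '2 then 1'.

2 then 1

Order 1 then 2:
  1 Medial Vowel Deletion: [zidmigege] → [zidmigge]
  2 Geminate Reduction: [zidmigge] → [zidmige]
  result: [zidmige]
Order 2 then 1:
  2 Geminate Reduction: no change — [zidmigege]
  1 Medial Vowel Deletion: [zidmigege] → [zidmigge]
  result: [zidmigge]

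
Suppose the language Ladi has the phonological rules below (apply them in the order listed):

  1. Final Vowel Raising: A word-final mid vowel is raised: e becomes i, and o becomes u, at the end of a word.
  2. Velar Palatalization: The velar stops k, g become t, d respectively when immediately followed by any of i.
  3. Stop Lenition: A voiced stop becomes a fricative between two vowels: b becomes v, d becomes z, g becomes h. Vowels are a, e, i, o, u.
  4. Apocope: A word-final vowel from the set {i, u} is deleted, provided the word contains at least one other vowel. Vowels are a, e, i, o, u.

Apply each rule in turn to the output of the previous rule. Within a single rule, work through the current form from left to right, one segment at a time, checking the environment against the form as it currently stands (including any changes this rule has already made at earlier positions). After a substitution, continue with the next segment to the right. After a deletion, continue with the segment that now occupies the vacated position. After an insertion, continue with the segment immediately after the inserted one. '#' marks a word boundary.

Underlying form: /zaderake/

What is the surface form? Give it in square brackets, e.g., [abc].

[zazerat]

1 Final Vowel Raising: [zaderake] → [zaderaki]
2 Velar Palatalization: [zaderaki] → [zaderati]
3 Stop Lenition: [zaderati] → [zazerati]
4 Apocope: [zazerati] → [zazerat]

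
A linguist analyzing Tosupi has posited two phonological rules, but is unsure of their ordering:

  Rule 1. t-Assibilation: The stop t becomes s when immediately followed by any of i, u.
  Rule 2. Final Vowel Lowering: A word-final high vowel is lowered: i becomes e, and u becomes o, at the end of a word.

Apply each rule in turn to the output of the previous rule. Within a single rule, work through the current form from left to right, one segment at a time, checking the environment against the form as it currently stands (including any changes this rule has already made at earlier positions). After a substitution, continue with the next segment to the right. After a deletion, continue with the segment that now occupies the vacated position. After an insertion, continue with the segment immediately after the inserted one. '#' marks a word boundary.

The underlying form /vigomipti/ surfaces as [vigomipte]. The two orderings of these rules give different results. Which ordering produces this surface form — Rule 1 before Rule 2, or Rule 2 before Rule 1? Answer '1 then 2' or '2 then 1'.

Order 1 then 2:
  1 t-Assibilation: [vigomipti] → [vigomipsi]
  2 Final Vowel Lowering: [vigomipsi] → [vigomipse]
  result: [vigomipse]
Order 2 then 1:
  2 Final Vowel Lowering: [vigomipti] → [vigomipte]
  1 t-Assibilation: no change — [vigomipte]
  result: [vigomipte]

2 then 1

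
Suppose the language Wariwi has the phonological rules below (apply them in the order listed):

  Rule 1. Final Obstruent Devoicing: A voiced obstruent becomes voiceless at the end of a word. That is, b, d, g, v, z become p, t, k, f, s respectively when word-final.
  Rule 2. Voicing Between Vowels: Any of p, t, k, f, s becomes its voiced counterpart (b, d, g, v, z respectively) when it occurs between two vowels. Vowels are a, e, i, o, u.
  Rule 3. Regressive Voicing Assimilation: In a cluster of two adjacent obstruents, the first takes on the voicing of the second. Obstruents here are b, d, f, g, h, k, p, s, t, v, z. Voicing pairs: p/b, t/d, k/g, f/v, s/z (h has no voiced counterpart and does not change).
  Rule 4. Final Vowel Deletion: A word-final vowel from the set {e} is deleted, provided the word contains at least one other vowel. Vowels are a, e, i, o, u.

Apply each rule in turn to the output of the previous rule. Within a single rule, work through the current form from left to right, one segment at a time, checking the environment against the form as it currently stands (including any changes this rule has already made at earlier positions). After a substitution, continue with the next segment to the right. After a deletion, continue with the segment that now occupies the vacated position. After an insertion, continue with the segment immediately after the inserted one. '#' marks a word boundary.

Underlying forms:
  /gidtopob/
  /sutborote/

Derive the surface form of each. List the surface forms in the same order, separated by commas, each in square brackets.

[gittobop], [sudborod]

/gidtopob/:
  Rule 1 Final Obstruent Devoicing: [gidtopob] → [gidtopop]
  Rule 2 Voicing Between Vowels: [gidtopop] → [gidtobop]
  Rule 3 Regressive Voicing Assimilation: [gidtobop] → [gittobop]
  Rule 4 Final Vowel Deletion: no change — [gittobop]
/sutborote/:
  Rule 1 Final Obstruent Devoicing: no change — [sutborote]
  Rule 2 Voicing Between Vowels: [sutborote] → [sutborode]
  Rule 3 Regressive Voicing Assimilation: [sutborode] → [sudborode]
  Rule 4 Final Vowel Deletion: [sudborode] → [sudborod]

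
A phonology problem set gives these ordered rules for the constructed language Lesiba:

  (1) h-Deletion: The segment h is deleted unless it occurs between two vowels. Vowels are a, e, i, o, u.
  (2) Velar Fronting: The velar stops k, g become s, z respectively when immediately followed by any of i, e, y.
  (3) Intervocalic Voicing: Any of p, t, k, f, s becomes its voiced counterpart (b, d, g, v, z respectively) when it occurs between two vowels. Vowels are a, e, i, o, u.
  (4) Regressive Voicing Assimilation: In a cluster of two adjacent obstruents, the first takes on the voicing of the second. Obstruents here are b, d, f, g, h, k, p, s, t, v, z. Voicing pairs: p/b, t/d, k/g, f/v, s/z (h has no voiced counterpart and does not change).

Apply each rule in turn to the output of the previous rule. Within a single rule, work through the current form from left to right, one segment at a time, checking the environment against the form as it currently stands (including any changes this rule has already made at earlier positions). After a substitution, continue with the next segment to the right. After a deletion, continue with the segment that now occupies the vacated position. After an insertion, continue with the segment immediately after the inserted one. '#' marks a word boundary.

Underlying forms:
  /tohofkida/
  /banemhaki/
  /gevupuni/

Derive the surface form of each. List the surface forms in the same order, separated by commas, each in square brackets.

/tohofkida/:
  (1) h-Deletion: no change — [tohofkida]
  (2) Velar Fronting: [tohofkida] → [tohofsida]
  (3) Intervocalic Voicing: no change — [tohofsida]
  (4) Regressive Voicing Assimilation: no change — [tohofsida]
/banemhaki/:
  (1) h-Deletion: [banemhaki] → [banemaki]
  (2) Velar Fronting: [banemaki] → [banemasi]
  (3) Intervocalic Voicing: [banemasi] → [banemazi]
  (4) Regressive Voicing Assimilation: no change — [banemazi]
/gevupuni/:
  (1) h-Deletion: no change — [gevupuni]
  (2) Velar Fronting: [gevupuni] → [zevupuni]
  (3) Intervocalic Voicing: [zevupuni] → [zevubuni]
  (4) Regressive Voicing Assimilation: no change — [zevubuni]

[tohofsida], [banemazi], [zevubuni]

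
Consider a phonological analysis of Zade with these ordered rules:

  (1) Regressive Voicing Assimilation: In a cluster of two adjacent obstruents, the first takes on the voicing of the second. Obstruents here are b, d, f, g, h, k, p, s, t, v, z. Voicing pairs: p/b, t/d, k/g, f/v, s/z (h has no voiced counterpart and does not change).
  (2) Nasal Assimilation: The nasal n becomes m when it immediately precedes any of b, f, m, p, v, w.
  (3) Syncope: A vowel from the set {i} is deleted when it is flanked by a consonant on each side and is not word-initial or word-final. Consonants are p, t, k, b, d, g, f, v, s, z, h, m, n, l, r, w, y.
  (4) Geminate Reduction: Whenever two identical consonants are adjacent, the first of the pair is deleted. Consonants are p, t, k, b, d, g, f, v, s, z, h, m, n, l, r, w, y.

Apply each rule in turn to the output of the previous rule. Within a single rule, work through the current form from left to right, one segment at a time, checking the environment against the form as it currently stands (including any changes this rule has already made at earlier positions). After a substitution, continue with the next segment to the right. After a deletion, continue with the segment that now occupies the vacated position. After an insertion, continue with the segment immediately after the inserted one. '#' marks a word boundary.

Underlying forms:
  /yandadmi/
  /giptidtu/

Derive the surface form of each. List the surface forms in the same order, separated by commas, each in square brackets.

/yandadmi/:
  (1) Regressive Voicing Assimilation: no change — [yandadmi]
  (2) Nasal Assimilation: no change — [yandadmi]
  (3) Syncope: no change — [yandadmi]
  (4) Geminate Reduction: no change — [yandadmi]
/giptidtu/:
  (1) Regressive Voicing Assimilation: [giptidtu] → [giptittu]
  (2) Nasal Assimilation: no change — [giptittu]
  (3) Syncope: [giptittu] → [gptttu]
  (4) Geminate Reduction: [gptttu] → [gptu]

[yandadmi], [gptu]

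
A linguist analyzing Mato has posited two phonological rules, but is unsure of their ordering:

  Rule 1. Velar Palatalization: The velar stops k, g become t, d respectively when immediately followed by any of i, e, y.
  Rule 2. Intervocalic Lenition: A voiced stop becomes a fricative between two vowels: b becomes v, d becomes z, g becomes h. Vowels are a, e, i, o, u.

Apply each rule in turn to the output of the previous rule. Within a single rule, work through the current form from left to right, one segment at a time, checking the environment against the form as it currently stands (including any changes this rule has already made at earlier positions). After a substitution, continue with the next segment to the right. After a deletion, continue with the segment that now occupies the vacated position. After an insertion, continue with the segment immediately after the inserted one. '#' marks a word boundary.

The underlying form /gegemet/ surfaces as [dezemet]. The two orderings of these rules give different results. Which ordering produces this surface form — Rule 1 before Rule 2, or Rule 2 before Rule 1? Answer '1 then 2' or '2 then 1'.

Order 1 then 2:
  1 Velar Palatalization: [gegemet] → [dedemet]
  2 Intervocalic Lenition: [dedemet] → [dezemet]
  result: [dezemet]
Order 2 then 1:
  2 Intervocalic Lenition: [gegemet] → [gehemet]
  1 Velar Palatalization: [gehemet] → [dehemet]
  result: [dehemet]

1 then 2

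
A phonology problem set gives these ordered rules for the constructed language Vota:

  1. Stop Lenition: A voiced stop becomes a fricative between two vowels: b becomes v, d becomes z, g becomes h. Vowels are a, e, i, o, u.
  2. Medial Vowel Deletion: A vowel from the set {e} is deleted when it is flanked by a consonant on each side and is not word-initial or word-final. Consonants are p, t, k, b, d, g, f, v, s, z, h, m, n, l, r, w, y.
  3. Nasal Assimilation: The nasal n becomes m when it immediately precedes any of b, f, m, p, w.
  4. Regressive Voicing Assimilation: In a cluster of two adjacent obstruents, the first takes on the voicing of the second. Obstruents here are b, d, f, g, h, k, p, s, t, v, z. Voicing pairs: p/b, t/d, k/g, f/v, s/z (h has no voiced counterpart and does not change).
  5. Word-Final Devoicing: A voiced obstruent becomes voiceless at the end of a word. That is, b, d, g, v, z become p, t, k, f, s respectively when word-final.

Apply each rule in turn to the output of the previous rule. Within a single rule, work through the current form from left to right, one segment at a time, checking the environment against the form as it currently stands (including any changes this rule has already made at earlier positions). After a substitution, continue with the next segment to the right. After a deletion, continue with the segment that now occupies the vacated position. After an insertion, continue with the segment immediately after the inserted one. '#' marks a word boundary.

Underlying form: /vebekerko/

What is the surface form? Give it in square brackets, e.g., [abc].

1 Stop Lenition: [vebekerko] → [vevekerko]
2 Medial Vowel Deletion: [vevekerko] → [vvkrko]
3 Nasal Assimilation: no change — [vvkrko]
4 Regressive Voicing Assimilation: [vvkrko] → [vfkrko]
5 Word-Final Devoicing: no change — [vfkrko]

[vfkrko]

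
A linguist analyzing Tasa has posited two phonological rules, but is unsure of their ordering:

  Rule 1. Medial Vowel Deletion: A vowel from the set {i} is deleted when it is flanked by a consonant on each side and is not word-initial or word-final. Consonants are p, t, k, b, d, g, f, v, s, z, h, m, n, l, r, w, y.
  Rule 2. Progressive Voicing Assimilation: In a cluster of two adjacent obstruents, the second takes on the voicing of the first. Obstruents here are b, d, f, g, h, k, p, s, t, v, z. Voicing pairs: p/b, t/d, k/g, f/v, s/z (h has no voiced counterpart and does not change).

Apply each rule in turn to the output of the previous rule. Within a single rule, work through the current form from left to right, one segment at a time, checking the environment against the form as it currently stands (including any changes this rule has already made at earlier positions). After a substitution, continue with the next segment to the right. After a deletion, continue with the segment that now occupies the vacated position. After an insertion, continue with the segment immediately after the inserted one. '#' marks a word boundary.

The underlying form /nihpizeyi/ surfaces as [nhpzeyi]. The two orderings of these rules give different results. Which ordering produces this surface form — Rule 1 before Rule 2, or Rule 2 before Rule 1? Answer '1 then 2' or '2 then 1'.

Order 1 then 2:
  1 Medial Vowel Deletion: [nihpizeyi] → [nhpzeyi]
  2 Progressive Voicing Assimilation: [nhpzeyi] → [nhpseyi]
  result: [nhpseyi]
Order 2 then 1:
  2 Progressive Voicing Assimilation: no change — [nihpizeyi]
  1 Medial Vowel Deletion: [nihpizeyi] → [nhpzeyi]
  result: [nhpzeyi]

2 then 1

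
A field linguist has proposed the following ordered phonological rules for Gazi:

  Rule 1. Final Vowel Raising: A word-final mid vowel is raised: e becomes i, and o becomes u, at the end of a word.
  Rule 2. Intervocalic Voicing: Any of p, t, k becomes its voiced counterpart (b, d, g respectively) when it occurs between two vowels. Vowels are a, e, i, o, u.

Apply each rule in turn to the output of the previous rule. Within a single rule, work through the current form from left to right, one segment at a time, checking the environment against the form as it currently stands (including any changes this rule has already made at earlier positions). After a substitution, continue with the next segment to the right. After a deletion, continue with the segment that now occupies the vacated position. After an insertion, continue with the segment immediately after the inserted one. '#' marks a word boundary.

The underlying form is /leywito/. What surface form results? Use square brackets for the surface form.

[leywidu]

Rule 1 Final Vowel Raising: [leywito] → [leywitu]
Rule 2 Intervocalic Voicing: [leywitu] → [leywidu]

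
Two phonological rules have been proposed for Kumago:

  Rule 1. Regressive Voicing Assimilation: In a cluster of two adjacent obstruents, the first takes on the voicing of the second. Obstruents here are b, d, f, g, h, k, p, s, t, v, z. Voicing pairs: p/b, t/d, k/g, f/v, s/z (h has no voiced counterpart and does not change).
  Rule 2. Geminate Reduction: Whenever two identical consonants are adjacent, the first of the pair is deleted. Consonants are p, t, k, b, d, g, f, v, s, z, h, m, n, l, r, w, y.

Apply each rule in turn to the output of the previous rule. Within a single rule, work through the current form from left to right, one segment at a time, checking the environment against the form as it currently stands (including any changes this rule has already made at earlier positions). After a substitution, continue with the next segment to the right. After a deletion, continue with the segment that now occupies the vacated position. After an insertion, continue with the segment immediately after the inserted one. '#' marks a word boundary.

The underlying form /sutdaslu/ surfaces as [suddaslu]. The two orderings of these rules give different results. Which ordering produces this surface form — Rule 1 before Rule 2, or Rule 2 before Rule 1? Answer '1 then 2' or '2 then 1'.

2 then 1

Order 1 then 2:
  1 Regressive Voicing Assimilation: [sutdaslu] → [suddaslu]
  2 Geminate Reduction: [suddaslu] → [sudaslu]
  result: [sudaslu]
Order 2 then 1:
  2 Geminate Reduction: no change — [sutdaslu]
  1 Regressive Voicing Assimilation: [sutdaslu] → [suddaslu]
  result: [suddaslu]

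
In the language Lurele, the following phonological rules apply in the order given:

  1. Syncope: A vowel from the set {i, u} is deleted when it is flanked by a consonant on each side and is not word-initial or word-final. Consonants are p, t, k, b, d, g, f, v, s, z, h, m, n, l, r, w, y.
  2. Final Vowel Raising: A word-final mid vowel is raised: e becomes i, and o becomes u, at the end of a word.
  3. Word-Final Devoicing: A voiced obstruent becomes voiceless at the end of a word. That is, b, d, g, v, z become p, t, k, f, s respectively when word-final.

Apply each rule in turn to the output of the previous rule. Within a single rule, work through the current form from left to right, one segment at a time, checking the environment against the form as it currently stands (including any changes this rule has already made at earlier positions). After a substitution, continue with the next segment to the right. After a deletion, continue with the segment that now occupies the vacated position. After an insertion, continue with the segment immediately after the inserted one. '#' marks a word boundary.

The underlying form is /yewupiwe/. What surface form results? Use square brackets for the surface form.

1 Syncope: [yewupiwe] → [yewpwe]
2 Final Vowel Raising: [yewpwe] → [yewpwi]
3 Word-Final Devoicing: no change — [yewpwi]

[yewpwi]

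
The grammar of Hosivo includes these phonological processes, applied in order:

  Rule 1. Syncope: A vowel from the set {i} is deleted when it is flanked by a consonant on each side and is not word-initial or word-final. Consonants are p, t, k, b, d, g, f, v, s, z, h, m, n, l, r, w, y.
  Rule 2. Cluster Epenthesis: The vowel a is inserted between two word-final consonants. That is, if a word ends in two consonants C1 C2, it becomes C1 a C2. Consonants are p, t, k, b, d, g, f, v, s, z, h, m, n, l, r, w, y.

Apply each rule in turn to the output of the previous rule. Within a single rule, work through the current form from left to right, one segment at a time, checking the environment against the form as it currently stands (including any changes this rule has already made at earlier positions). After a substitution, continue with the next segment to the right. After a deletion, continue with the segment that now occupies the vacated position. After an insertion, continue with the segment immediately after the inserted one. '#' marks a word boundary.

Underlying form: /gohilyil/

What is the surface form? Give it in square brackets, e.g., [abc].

Rule 1 Syncope: [gohilyil] → [gohlyl]
Rule 2 Cluster Epenthesis: [gohlyl] → [gohlyal]

[gohlyal]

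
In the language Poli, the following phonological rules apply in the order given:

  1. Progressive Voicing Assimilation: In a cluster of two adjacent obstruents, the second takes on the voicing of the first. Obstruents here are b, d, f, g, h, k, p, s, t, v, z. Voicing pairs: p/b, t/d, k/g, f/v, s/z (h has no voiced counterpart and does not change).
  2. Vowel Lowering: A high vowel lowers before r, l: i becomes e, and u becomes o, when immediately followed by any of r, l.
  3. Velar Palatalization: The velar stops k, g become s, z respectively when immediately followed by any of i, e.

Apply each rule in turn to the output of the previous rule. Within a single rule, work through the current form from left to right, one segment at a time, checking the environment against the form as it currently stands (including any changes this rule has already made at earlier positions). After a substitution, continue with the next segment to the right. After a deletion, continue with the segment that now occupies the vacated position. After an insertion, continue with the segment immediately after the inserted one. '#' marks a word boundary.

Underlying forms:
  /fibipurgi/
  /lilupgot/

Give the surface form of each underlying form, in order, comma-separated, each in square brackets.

/fibipurgi/:
  1 Progressive Voicing Assimilation: no change — [fibipurgi]
  2 Vowel Lowering: [fibipurgi] → [fibiporgi]
  3 Velar Palatalization: [fibiporgi] → [fibiporzi]
/lilupgot/:
  1 Progressive Voicing Assimilation: [lilupgot] → [lilupkot]
  2 Vowel Lowering: [lilupkot] → [lelupkot]
  3 Velar Palatalization: no change — [lelupkot]

[fibiporzi], [lelupkot]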